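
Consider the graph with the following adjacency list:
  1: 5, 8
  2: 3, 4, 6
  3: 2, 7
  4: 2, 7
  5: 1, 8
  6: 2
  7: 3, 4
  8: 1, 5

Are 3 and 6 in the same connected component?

Yes

From 3 we can reach 2, 3, 4, 6, 7, which includes 6.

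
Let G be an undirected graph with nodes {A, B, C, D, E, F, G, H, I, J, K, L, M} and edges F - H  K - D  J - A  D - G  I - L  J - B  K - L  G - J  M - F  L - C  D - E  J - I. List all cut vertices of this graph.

D, F, J, L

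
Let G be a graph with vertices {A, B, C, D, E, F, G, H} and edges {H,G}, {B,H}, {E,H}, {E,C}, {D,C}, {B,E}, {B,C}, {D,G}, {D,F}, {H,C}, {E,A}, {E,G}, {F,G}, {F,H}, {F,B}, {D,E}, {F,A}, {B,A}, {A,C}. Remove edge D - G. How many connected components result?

1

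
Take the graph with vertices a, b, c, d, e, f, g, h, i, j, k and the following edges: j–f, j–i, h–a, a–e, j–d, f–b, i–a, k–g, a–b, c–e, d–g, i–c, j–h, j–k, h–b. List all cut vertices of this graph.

Removing j increases the component count from 1 to 2, so j is a cut vertex.
By contrast removing c leaves 1 component; it is not a cut vertex. No other vertex is a cut vertex either.

j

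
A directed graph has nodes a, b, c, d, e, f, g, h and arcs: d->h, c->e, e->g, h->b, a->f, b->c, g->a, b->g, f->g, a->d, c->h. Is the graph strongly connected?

Yes

From h we can reach every vertex (a, b, c, d, e, f, g, h), and every vertex can reach h (a, b, c, d, e, f, g, h). So the whole graph is one strongly connected component.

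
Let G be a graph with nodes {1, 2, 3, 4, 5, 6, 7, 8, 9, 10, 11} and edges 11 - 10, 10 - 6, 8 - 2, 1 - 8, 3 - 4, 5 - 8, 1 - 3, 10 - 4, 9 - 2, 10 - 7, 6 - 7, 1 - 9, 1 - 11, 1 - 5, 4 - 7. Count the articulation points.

1

Removing 1 increases the component count from 1 to 2, so 1 is a cut vertex.
By contrast removing 9 leaves 1 component; it is not a cut vertex. No other vertex is a cut vertex either.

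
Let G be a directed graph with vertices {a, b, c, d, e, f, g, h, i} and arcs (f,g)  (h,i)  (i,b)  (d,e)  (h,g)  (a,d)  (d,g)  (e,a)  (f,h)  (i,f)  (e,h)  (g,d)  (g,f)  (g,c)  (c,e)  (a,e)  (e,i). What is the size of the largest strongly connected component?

{a, c, d, e, f, g, h, i} are all mutually reachable — one SCC of size 8.
{b} is an SCC by itself.
The largest has 8 vertices.

8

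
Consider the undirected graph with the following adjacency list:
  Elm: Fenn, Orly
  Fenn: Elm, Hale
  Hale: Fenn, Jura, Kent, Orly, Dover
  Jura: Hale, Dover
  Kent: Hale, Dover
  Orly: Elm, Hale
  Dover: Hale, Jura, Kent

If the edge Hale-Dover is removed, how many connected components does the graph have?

Hale and Dover are still connected via Hale-Jura-Dover, so the component count stays at 1.

1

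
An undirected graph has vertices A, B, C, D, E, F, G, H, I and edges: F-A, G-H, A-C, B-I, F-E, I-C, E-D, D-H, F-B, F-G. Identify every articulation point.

Removing F increases the component count from 1 to 2, so F is a cut vertex.
By contrast removing I leaves 1 component; it is not a cut vertex. No other vertex is a cut vertex either.

F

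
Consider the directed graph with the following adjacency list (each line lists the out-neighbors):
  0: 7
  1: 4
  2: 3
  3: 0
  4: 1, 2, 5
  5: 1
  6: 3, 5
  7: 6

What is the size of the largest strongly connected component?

{0, 1, 2, 3, 4, 5, 6, 7} are all mutually reachable — one SCC of size 8.
The largest has 8 vertices.

8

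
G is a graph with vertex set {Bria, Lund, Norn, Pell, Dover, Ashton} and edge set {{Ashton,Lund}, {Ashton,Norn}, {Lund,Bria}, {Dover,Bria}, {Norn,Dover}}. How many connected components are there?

Pell is isolated — a component by itself.
Starting from Bria we can reach Bria, Lund, Norn, Dover, Ashton. That is one component of size 5.
Total: 2 components.

2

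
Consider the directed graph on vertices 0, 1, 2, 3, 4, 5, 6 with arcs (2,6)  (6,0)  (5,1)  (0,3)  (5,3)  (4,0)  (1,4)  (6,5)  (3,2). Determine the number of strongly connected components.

1

{0, 1, 2, 3, 4, 5, 6} are all mutually reachable — one SCC of size 7.
That gives 1 strongly connected component.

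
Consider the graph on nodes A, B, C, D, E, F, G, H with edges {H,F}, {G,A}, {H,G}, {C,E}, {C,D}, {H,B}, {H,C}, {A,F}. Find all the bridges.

The edges on the cycle H-G-A-F-H are not bridges since each lies on that cycle.
But removing C-E disconnects C from E; removing H-B disconnects H from B; removing H-C disconnects H from C; removing C-D disconnects C from D — these are bridges.

B-H, C-D, C-E, C-H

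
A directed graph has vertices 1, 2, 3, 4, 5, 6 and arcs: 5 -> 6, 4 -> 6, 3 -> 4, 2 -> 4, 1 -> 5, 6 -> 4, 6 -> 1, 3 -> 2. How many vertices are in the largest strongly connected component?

4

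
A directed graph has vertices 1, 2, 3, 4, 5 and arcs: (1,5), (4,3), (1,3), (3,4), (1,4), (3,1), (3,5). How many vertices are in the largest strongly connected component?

3

{1, 3, 4} are all mutually reachable — one SCC of size 3.
{2} is an SCC by itself.
{5} is an SCC by itself.
The largest has 3 vertices.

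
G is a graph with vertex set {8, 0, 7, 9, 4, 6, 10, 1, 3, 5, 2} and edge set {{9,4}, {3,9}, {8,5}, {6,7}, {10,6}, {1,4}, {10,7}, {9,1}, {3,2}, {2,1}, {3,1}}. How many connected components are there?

4

0 is isolated — a component by itself.
Starting from 5 we can reach 5, 8. That is one component of size 2.
Starting from 6 we can reach 6, 7, 10. That is one component of size 3.
Starting from 1 we can reach 1, 2, 3, 4, 9. That is one component of size 5.
Total: 4 components.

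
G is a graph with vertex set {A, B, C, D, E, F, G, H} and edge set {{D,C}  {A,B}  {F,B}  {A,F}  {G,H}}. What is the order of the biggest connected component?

3

E is isolated — a component by itself.
Starting from C we can reach C, D. That is one component of size 2.
Starting from G we can reach G, H. That is one component of size 2.
Starting from A we can reach A, B, F. That is one component of size 3.
The largest has 3 vertices.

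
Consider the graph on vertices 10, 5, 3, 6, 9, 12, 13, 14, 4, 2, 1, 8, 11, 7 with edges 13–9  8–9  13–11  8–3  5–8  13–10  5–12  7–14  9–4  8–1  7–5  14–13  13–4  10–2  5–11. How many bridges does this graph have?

The edges on the cycle 7-5-8-9-4-13-14-7 are not bridges since each lies on that cycle.
But removing 3–8 disconnects 3 from 8; removing 5–12 disconnects 5 from 12; removing 1–8 disconnects 1 from 8; removing 10–2 disconnects 10 from 2 — these are bridges.
In total 5 edges are bridges.

5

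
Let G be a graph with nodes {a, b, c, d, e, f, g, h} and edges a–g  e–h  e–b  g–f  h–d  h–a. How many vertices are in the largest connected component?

7

c is isolated — a component by itself.
Starting from a we can reach a, b, d, e, f, g, h. That is one component of size 7.
The largest has 7 vertices.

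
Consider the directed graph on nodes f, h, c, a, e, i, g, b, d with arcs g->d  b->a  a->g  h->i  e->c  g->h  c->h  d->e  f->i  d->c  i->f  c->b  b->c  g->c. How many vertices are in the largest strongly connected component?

6

{a, b, c, d, e, g} are all mutually reachable — one SCC of size 6.
{f, i} are all mutually reachable — one SCC of size 2.
{h} is an SCC by itself.
The largest has 6 vertices.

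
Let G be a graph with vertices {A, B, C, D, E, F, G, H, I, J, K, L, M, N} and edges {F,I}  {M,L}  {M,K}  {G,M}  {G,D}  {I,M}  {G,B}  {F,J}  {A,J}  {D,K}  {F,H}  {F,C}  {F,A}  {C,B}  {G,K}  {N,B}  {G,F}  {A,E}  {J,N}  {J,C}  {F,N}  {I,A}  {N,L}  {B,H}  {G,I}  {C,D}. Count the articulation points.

Removing A increases the component count from 1 to 2, so A is a cut vertex.
By contrast removing G leaves 1 component; it is not a cut vertex. No other vertex is a cut vertex either.

1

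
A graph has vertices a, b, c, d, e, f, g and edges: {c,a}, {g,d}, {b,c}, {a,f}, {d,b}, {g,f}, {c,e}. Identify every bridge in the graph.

c-e

The edges on the cycle g-d-b-c-a-f-g are not bridges since each lies on that cycle.
But removing c—e disconnects c from e — this is a bridge.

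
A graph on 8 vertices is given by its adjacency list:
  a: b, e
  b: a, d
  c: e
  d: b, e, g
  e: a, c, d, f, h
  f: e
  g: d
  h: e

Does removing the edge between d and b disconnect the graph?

After removing d-b, the path d-e-a-b still connects them, so the edge is not a bridge.

No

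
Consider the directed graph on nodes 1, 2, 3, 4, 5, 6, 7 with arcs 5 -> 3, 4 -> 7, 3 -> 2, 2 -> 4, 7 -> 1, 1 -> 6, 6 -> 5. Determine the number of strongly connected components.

1

{1, 2, 3, 4, 5, 6, 7} are all mutually reachable — one SCC of size 7.
That gives 1 strongly connected component.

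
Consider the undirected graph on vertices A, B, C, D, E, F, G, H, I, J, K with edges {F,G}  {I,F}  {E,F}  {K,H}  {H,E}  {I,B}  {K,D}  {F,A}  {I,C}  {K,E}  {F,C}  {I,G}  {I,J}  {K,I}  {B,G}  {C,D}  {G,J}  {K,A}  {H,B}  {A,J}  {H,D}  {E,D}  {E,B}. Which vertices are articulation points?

none

Removing F, for instance, still leaves 1 component. No single vertex removal increases the component count — the graph has no articulation points.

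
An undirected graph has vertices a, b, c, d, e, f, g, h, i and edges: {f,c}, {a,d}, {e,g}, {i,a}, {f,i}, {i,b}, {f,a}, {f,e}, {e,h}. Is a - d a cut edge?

Removing a - d leaves no path between a and d: the component count goes from 1 to 2. So it is a bridge.

Yes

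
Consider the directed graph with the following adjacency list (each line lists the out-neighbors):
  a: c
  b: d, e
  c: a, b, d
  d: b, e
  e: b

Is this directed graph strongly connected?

No

There is no directed path from d to a, so the graph is not strongly connected.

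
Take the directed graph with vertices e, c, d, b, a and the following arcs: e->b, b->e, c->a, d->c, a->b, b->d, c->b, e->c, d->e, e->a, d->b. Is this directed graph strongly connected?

Yes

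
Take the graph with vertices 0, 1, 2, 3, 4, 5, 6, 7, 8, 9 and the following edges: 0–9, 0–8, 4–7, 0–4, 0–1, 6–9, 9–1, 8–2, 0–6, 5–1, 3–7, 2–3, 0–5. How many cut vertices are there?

1

Removing 0 increases the component count from 1 to 2, so 0 is a cut vertex.
By contrast removing 2 leaves 1 component; it is not a cut vertex. No other vertex is a cut vertex either.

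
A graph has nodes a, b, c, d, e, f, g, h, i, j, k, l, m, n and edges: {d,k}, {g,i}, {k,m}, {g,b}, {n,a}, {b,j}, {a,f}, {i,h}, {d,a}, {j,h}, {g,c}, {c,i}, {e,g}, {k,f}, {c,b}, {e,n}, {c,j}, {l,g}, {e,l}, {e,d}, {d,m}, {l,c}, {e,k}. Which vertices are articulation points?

e

Removing e increases the component count from 1 to 2, so e is a cut vertex.
By contrast removing k leaves 1 component; it is not a cut vertex. No other vertex is a cut vertex either.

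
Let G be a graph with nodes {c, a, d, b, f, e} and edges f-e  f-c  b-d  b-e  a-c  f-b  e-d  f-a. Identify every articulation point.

Removing f increases the component count from 1 to 2, so f is a cut vertex.
By contrast removing e leaves 1 component; it is not a cut vertex. No other vertex is a cut vertex either.

f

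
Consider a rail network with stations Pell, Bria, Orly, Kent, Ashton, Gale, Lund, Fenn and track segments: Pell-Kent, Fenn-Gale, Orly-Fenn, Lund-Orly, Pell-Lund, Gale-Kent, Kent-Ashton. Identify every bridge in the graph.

Ashton-Kent

The edges on the cycle Pell-Lund-Orly-Fenn-Gale-Kent-Pell are not bridges since each lies on that cycle.
But removing Kent-Ashton disconnects Kent from Ashton — this is a bridge.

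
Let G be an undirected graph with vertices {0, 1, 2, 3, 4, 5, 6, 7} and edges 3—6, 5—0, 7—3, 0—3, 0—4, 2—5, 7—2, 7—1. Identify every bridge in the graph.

The edges on the cycle 7-2-5-0-3-7 are not bridges since each lies on that cycle.
But removing 0—4 disconnects 0 from 4; removing 3—6 disconnects 3 from 6; removing 7—1 disconnects 7 from 1 — these are bridges.

0-4, 1-7, 3-6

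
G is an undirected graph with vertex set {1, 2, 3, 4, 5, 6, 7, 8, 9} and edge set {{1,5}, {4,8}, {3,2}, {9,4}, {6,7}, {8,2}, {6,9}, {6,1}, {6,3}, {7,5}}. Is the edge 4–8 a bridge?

No

After removing 4–8, the path 4-9-6-3-2-8 still connects them, so the edge is not a bridge.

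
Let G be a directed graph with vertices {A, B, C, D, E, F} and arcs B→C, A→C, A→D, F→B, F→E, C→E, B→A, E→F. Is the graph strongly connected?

No

There is no directed path from D to A, so the graph is not strongly connected.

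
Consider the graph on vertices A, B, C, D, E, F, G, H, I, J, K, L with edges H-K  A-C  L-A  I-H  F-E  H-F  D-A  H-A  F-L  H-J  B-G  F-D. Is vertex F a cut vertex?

Yes

Deleting F raises the number of components from 2 to 3, so F is a cut vertex.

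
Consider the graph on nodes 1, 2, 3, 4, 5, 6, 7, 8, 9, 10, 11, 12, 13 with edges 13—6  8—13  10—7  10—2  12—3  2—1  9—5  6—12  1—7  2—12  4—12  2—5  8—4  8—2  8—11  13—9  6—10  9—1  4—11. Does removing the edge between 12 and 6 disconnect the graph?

No

After removing 12—6, the path 12-2-10-6 still connects them, so the edge is not a bridge.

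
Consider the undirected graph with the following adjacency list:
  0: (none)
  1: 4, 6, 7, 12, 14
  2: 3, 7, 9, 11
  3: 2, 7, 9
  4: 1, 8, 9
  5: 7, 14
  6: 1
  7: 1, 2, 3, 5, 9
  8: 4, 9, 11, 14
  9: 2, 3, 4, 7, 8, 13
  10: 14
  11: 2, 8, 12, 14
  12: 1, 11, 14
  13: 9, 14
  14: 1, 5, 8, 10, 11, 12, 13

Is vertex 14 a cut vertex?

Yes

Deleting 14 raises the number of components from 2 to 3, so 14 is a cut vertex.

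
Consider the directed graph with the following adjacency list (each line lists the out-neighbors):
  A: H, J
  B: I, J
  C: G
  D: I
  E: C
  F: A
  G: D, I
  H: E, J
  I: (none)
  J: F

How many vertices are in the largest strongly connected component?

4

{A, F, H, J} are all mutually reachable — one SCC of size 4.
{I} is an SCC by itself.
{G} is an SCC by itself.
{E} is an SCC by itself.
{B} is an SCC by itself.
(and 2 more singleton SCCs)
The largest has 4 vertices.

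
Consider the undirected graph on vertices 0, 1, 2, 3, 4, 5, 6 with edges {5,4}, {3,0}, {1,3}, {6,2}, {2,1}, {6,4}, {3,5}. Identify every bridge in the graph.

The edges on the cycle 6-2-1-3-5-4-6 are not bridges since each lies on that cycle.
But removing 3-0 disconnects 3 from 0 — this is a bridge.

0-3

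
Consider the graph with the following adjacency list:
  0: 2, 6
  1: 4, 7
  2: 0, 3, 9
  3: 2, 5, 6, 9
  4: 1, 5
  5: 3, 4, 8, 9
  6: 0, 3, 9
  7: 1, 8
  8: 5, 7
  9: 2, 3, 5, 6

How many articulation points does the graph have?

1

Removing 5 increases the component count from 1 to 2, so 5 is a cut vertex.
By contrast removing 4 leaves 1 component; it is not a cut vertex. No other vertex is a cut vertex either.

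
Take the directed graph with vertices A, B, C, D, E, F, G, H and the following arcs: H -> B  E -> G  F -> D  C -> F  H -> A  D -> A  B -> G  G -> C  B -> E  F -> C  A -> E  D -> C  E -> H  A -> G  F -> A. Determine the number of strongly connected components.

1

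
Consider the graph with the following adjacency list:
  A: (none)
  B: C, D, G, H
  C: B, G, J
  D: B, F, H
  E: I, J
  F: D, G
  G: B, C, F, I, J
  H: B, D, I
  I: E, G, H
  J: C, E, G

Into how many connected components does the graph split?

A is isolated — a component by itself.
Starting from B we can reach B, C, D, E, F, G, H, I, J. That is one component of size 9.
Total: 2 components.

2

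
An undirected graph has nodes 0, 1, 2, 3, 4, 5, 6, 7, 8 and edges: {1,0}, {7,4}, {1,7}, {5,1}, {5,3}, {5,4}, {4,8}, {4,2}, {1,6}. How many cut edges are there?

The edges on the cycle 5-1-7-4-5 are not bridges since each lies on that cycle.
But removing 4 - 8 disconnects 4 from 8; removing 1 - 0 disconnects 1 from 0; removing 5 - 3 disconnects 5 from 3; removing 2 - 4 disconnects 2 from 4 — these are bridges.
In total 5 edges are bridges.

5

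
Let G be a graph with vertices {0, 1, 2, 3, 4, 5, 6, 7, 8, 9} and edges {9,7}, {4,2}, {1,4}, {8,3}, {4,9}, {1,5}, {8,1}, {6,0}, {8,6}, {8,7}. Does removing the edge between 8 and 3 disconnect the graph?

Yes

Removing 8–3 leaves no path between 8 and 3: the component count goes from 1 to 2. So it is a bridge.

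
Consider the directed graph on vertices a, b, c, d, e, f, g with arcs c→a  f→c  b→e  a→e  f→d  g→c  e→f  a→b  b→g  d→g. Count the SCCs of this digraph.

1

{a, b, c, d, e, f, g} are all mutually reachable — one SCC of size 7.
That gives 1 strongly connected component.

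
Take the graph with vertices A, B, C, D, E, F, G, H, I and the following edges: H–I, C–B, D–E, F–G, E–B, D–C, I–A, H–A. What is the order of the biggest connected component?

4

Starting from F we can reach F, G. That is one component of size 2.
Starting from A we can reach A, H, I. That is one component of size 3.
Starting from B we can reach B, C, D, E. That is one component of size 4.
The largest has 4 vertices.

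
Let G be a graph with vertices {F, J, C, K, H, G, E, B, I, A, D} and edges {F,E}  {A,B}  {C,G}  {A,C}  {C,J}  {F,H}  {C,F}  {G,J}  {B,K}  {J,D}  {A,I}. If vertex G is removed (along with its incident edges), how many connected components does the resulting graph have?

With G gone, the remaining components are: {A, B, C, D, E, F, H, I, J, K}.
That is 1 component.

1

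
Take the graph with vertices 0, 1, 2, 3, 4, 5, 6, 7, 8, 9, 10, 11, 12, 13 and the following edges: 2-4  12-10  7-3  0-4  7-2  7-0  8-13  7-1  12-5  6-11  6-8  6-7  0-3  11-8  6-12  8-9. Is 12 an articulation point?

Deleting 12 raises the number of components from 1 to 3, so 12 is a cut vertex.

Yes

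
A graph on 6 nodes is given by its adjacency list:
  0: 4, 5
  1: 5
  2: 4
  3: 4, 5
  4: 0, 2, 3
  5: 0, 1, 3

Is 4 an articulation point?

Yes

Deleting 4 raises the number of components from 1 to 2, so 4 is a cut vertex.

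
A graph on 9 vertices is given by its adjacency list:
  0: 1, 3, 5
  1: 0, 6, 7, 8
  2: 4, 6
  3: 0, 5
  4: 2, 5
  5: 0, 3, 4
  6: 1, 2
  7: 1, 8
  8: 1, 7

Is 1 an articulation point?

Yes

Deleting 1 raises the number of components from 1 to 2, so 1 is a cut vertex.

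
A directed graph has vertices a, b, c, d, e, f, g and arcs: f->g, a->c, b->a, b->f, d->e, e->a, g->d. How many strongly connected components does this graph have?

7

{c} is an SCC by itself.
{e} is an SCC by itself.
{d} is an SCC by itself.
{a} is an SCC by itself.
{b} is an SCC by itself.
(and 2 more singleton SCCs)
That gives 7 strongly connected components.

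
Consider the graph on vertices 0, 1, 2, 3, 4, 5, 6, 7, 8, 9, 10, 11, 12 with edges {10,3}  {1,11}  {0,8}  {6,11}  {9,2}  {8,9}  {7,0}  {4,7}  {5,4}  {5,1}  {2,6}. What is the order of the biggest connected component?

10

12 is isolated — a component by itself.
Starting from 3 we can reach 3, 10. That is one component of size 2.
Starting from 0 we can reach 0, 1, 2, 4, 5, 6, 7, 8, 9, 11. That is one component of size 10.
The largest has 10 vertices.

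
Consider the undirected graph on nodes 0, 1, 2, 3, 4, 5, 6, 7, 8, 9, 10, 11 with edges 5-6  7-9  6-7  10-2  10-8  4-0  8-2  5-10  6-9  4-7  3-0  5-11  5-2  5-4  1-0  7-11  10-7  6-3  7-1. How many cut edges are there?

The edges on the cycle 5-6-3-0-1-7-10-5 are not bridges since each lies on that cycle.
Every edge lies on some cycle, so there are no bridges.

0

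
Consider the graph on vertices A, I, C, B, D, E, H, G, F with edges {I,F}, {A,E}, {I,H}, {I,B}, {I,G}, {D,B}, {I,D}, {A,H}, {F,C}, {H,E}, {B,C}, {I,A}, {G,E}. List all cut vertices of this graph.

I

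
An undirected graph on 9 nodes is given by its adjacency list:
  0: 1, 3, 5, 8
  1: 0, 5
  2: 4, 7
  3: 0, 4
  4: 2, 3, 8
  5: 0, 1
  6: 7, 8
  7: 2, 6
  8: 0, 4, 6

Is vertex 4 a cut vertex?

Deleting 4 leaves 1 component (was 1) (its neighbors 2, 3, 8 remain connected to each other), so 4 is not a cut vertex.

No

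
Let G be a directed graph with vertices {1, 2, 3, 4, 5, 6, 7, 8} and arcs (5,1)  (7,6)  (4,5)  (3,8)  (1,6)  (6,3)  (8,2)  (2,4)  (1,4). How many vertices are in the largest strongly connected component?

7

{1, 2, 3, 4, 5, 6, 8} are all mutually reachable — one SCC of size 7.
{7} is an SCC by itself.
The largest has 7 vertices.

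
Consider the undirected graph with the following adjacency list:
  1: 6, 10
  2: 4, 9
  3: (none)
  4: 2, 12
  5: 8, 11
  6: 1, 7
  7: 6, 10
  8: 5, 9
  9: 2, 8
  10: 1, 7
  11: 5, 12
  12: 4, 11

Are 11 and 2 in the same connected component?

Yes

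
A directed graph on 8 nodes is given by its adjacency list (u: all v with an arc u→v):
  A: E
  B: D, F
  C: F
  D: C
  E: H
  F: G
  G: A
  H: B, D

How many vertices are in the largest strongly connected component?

8

{A, B, C, D, E, F, G, H} are all mutually reachable — one SCC of size 8.
The largest has 8 vertices.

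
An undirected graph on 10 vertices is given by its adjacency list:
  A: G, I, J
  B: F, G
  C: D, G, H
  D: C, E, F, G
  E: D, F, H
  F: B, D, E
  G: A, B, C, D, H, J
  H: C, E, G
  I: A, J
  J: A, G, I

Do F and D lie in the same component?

Yes

From F we can reach A, B, C, D, E, F, G, H, I, J, which includes D.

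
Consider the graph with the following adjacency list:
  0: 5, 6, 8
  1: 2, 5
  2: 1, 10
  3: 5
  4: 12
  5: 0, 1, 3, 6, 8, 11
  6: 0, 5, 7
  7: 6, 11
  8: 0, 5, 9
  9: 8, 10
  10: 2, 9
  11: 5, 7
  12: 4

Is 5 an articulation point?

Deleting 5 raises the number of components from 2 to 3, so 5 is a cut vertex.

Yes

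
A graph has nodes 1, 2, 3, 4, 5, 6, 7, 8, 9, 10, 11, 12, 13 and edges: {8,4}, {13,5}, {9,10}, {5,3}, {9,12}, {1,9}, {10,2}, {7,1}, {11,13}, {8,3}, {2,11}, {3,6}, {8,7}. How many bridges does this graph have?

The edges on the cycle 8-7-1-9-10-2-11-13-5-3-8 are not bridges since each lies on that cycle.
But removing 3 - 6 disconnects 3 from 6; removing 8 - 4 disconnects 8 from 4; removing 12 - 9 disconnects 12 from 9 — these are bridges.
That makes 3 bridges.

3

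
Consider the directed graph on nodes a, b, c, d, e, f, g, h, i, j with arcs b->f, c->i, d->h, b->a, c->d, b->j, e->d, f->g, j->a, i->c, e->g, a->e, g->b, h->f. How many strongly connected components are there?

2

{a, b, d, e, f, g, h, j} are all mutually reachable — one SCC of size 8.
{c, i} are all mutually reachable — one SCC of size 2.
That gives 2 strongly connected components.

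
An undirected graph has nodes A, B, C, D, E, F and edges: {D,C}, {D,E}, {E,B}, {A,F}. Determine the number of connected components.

2

Starting from A we can reach A, F. That is one component of size 2.
Starting from B we can reach B, C, D, E. That is one component of size 4.
Total: 2 components.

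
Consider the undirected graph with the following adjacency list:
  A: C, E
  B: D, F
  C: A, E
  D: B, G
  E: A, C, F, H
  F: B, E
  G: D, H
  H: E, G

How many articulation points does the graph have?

1

Removing E increases the component count from 1 to 2, so E is a cut vertex.
By contrast removing G leaves 1 component; it is not a cut vertex. No other vertex is a cut vertex either.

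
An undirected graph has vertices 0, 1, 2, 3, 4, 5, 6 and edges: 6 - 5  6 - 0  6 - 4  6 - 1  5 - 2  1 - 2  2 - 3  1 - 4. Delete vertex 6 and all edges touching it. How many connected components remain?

2

With 6 gone, the remaining components are: {0}; {1, 2, 3, 4, 5}.
That is 2 components.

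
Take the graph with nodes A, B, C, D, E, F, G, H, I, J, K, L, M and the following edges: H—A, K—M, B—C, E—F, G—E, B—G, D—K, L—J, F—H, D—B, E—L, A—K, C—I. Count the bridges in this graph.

The edges on the cycle D-B-G-E-F-H-A-K-D are not bridges since each lies on that cycle.
But removing C—I disconnects C from I; removing L—E disconnects L from E; removing C—B disconnects C from B; removing L—J disconnects L from J — these are bridges.
In total 5 edges are bridges.

5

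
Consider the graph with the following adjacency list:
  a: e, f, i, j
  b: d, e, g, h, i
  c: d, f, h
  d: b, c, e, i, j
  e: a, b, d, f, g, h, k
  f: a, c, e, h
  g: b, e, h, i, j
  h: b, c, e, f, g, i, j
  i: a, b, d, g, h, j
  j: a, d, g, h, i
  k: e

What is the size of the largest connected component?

11

Starting from a we can reach a, b, c, d, e, f, g, h, i, j, k. That is one component of size 11.
The largest has 11 vertices.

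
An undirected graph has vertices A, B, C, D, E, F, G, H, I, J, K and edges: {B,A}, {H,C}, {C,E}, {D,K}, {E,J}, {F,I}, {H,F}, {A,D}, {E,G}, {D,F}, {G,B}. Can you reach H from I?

From I we can reach A, B, C, D, E, F, G, H, I, J, K, which includes H.

Yes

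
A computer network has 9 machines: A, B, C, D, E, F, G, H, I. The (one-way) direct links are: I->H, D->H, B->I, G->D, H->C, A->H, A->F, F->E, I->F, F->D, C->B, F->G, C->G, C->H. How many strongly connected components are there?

3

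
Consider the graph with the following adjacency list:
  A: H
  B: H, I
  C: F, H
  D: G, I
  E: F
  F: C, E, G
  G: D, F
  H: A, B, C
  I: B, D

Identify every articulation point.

F, H

Removing F increases the component count from 1 to 2, so F is a cut vertex.
Removing H increases the component count from 1 to 2, so H is a cut vertex.
By contrast removing E leaves 1 component; it is not a cut vertex. No other vertex is a cut vertex either.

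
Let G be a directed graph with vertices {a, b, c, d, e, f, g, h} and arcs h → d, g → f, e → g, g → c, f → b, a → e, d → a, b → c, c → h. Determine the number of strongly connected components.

1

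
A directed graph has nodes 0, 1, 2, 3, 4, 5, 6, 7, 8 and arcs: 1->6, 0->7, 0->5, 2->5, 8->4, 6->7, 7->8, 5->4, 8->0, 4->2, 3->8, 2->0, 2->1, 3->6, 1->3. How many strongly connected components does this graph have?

{0, 1, 2, 3, 4, 5, 6, 7, 8} are all mutually reachable — one SCC of size 9.
That gives 1 strongly connected component.

1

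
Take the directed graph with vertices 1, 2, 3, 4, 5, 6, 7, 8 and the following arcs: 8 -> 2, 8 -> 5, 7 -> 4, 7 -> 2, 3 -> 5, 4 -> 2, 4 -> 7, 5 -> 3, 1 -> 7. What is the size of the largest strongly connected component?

2

{4, 7} are all mutually reachable — one SCC of size 2.
{3, 5} are all mutually reachable — one SCC of size 2.
{6} is an SCC by itself.
{1} is an SCC by itself.
{2} is an SCC by itself.
(and 1 more singleton SCC)
The largest has 2 vertices.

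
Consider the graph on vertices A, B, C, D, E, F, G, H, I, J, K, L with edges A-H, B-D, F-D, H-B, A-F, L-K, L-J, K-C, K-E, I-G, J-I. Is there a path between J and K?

From J we can reach C, E, G, I, J, K, L, which includes K.

Yes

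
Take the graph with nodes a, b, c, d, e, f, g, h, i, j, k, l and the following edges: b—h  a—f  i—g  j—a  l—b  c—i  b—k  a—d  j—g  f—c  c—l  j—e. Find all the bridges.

a-d, b-h, b-k, b-l, c-l, e-j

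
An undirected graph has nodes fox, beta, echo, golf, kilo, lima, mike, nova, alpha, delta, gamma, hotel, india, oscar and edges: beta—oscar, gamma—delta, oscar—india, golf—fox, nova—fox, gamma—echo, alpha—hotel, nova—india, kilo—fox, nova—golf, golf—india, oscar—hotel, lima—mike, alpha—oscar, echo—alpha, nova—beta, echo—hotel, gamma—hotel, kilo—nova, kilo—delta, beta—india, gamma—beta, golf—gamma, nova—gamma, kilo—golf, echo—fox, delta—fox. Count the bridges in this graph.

1

The edges on the cycle kilo-nova-gamma-delta-fox-kilo are not bridges since each lies on that cycle.
But removing lima—mike disconnects lima from mike — this is a bridge.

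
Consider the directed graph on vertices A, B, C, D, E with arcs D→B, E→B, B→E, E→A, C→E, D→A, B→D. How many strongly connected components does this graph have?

3

{B, D, E} are all mutually reachable — one SCC of size 3.
{A} is an SCC by itself.
{C} is an SCC by itself.
That gives 3 strongly connected components.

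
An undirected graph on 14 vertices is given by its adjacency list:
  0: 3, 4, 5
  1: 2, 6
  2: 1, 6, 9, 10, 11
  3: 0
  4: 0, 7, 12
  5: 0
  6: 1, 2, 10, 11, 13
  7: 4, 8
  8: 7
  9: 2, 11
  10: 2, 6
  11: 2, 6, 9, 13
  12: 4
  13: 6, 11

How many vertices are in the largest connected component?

7

Starting from 1 we can reach 1, 2, 6, 9, 10, 11, 13. That is one component of size 7.
Starting from 0 we can reach 0, 3, 4, 5, 7, 8, 12. That is one component of size 7.
The largest has 7 vertices.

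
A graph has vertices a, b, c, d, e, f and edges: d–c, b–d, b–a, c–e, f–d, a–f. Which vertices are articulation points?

Removing c increases the component count from 1 to 2, so c is a cut vertex.
Removing d increases the component count from 1 to 2, so d is a cut vertex.
By contrast removing a leaves 1 component; it is not a cut vertex. No other vertex is a cut vertex either.

c, d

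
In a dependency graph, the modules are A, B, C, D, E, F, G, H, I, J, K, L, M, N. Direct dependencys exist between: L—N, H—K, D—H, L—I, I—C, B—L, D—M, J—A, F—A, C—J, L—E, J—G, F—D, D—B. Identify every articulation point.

Removing D increases the component count from 1 to 3, so D is a cut vertex.
Removing H increases the component count from 1 to 2, so H is a cut vertex.
Removing J increases the component count from 1 to 2, so J is a cut vertex.
Likewise L is a cut vertex.
By contrast removing M leaves 1 component; it is not a cut vertex. No other vertex is a cut vertex either.

D, H, J, L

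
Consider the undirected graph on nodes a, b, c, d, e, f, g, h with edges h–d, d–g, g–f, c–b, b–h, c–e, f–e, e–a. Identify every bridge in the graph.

The edges on the cycle c-b-h-d-g-f-e-c are not bridges since each lies on that cycle.
But removing e–a disconnects e from a — this is a bridge.

a-e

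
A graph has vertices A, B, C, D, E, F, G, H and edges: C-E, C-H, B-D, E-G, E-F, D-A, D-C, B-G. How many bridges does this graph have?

3

The edges on the cycle B-D-C-E-G-B are not bridges since each lies on that cycle.
But removing D-A disconnects D from A; removing C-H disconnects C from H; removing E-F disconnects E from F — these are bridges.
That makes 3 bridges.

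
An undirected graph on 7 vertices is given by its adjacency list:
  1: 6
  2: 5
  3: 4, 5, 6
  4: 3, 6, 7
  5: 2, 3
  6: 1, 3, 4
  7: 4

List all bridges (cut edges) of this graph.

1-6, 2-5, 3-5, 4-7

The edges on the cycle 3-6-4-3 are not bridges since each lies on that cycle.
But removing 4-7 disconnects 4 from 7; removing 5-2 disconnects 5 from 2; removing 6-1 disconnects 6 from 1; removing 3-5 disconnects 3 from 5 — these are bridges.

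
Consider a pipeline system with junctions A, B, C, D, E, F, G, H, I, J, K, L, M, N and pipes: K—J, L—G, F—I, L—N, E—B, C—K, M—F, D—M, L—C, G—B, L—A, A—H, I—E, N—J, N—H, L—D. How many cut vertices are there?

Removing L increases the component count from 1 to 2, so L is a cut vertex.
By contrast removing E leaves 1 component; it is not a cut vertex. No other vertex is a cut vertex either.

1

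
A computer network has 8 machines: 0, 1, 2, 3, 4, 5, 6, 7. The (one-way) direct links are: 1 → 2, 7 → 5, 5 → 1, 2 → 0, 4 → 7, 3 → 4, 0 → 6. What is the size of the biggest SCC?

{0} is an SCC by itself.
{6} is an SCC by itself.
{3} is an SCC by itself.
{7} is an SCC by itself.
{1} is an SCC by itself.
(and 3 more singleton SCCs)
The largest has 1 vertex.

1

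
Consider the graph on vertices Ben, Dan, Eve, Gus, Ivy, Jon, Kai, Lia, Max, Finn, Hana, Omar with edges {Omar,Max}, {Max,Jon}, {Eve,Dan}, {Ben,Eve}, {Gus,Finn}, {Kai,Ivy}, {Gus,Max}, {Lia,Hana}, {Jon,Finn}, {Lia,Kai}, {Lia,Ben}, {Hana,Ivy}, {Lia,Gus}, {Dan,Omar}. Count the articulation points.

1

Removing Lia increases the component count from 1 to 2, so Lia is a cut vertex.
By contrast removing Omar leaves 1 component; it is not a cut vertex. No other vertex is a cut vertex either.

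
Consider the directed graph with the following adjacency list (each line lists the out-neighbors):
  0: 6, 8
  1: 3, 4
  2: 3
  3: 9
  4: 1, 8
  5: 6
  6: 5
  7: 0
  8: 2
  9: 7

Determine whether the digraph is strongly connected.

There is no directed path from 8 to 4, so the graph is not strongly connected.

No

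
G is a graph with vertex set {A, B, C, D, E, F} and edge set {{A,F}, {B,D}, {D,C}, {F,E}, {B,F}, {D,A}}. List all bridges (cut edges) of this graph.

C-D, E-F

The edges on the cycle B-D-A-F-B are not bridges since each lies on that cycle.
But removing D–C disconnects D from C; removing F–E disconnects F from E — these are bridges.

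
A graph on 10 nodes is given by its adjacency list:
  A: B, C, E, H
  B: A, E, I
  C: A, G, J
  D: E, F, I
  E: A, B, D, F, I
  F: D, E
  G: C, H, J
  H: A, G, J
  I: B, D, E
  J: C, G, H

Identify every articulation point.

A

Removing A increases the component count from 1 to 2, so A is a cut vertex.
By contrast removing C leaves 1 component; it is not a cut vertex. No other vertex is a cut vertex either.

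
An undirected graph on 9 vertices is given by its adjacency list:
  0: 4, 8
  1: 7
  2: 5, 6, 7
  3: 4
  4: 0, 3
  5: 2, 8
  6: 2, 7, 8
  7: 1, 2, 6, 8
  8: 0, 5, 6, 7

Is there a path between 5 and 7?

From 5 we can reach 0, 1, 2, 3, 4, 5, 6, 7, 8, which includes 7.

Yes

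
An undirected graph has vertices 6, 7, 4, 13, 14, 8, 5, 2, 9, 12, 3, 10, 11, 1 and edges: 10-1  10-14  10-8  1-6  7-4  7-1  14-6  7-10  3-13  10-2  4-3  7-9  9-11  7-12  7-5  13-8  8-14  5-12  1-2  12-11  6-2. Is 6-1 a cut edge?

No

After removing 6-1, the path 6-2-1 still connects them, so the edge is not a bridge.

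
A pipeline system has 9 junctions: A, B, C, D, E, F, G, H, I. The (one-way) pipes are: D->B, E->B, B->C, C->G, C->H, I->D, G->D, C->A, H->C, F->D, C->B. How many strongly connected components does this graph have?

{B, C, D, G, H} are all mutually reachable — one SCC of size 5.
{E} is an SCC by itself.
{I} is an SCC by itself.
{F} is an SCC by itself.
{A} is an SCC by itself.
That gives 5 strongly connected components.

5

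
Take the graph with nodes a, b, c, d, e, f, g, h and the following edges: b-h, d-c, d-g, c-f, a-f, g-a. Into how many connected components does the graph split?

3

e is isolated — a component by itself.
Starting from b we can reach b, h. That is one component of size 2.
Starting from a we can reach a, c, d, f, g. That is one component of size 5.
Total: 3 components.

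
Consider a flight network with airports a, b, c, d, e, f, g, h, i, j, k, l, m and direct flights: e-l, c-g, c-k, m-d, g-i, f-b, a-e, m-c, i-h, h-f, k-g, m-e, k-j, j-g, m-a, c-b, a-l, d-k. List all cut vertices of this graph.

m

Removing m increases the component count from 1 to 2, so m is a cut vertex.
By contrast removing g leaves 1 component; it is not a cut vertex. No other vertex is a cut vertex either.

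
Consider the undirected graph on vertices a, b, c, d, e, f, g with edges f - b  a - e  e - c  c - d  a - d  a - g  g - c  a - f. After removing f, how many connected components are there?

2

With f gone, the remaining components are: {b}; {a, c, d, e, g}.
That is 2 components.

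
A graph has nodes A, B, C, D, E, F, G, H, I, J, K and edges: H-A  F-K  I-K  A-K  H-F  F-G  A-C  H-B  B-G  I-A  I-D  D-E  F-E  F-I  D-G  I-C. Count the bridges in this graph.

0

The edges on the cycle F-I-D-G-F are not bridges since each lies on that cycle.
Every edge lies on some cycle, so there are no bridges.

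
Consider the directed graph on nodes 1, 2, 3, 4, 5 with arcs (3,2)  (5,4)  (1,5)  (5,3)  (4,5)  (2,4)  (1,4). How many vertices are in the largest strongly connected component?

4

{2, 3, 4, 5} are all mutually reachable — one SCC of size 4.
{1} is an SCC by itself.
The largest has 4 vertices.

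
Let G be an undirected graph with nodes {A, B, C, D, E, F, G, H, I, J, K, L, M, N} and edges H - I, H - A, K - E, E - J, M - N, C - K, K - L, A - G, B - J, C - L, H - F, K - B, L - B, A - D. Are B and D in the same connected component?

The component containing B is {B, C, E, J, K, L}, and D is not in it.

No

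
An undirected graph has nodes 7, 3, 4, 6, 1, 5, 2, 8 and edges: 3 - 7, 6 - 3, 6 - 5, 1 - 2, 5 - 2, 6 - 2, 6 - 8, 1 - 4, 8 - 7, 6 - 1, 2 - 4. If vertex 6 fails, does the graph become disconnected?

Deleting 6 raises the number of components from 1 to 2, so 6 is a cut vertex.

Yes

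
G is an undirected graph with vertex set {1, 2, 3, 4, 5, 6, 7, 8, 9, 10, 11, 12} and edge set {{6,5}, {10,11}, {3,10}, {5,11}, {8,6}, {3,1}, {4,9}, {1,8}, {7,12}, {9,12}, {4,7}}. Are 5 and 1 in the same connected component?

From 5 we can reach 1, 3, 5, 6, 8, 10, 11, which includes 1.

Yes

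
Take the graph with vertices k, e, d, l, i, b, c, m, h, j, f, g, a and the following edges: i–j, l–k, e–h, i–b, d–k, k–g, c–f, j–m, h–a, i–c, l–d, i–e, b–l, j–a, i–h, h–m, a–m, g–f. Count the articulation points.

1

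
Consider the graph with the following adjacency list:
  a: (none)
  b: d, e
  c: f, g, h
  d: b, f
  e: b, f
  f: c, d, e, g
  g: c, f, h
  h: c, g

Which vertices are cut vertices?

f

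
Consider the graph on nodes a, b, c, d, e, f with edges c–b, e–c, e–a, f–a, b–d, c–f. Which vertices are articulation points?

b, c

Removing b increases the component count from 1 to 2, so b is a cut vertex.
Removing c increases the component count from 1 to 2, so c is a cut vertex.
By contrast removing a leaves 1 component; it is not a cut vertex. No other vertex is a cut vertex either.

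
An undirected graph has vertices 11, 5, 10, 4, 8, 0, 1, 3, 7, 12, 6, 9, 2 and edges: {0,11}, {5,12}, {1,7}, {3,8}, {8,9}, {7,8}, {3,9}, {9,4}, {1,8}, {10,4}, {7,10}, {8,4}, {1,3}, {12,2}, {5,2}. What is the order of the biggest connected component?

6 is isolated — a component by itself.
Starting from 0 we can reach 0, 11. That is one component of size 2.
Starting from 2 we can reach 2, 5, 12. That is one component of size 3.
Starting from 1 we can reach 1, 3, 4, 7, 8, 9, 10. That is one component of size 7.
The largest has 7 vertices.

7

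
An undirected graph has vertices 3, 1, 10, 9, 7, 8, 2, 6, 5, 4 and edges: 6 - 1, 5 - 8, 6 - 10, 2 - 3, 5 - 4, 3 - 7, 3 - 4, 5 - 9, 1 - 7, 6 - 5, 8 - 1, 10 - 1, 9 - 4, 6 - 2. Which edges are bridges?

none

The edges on the cycle 6-2-3-7-1-6 are not bridges since each lies on that cycle.
Every edge lies on some cycle, so there are no bridges.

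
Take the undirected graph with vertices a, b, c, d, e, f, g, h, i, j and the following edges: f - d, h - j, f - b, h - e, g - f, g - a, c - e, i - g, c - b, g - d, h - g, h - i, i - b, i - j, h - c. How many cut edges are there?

1

The edges on the cycle h-c-b-f-g-h are not bridges since each lies on that cycle.
But removing g - a disconnects g from a — this is a bridge.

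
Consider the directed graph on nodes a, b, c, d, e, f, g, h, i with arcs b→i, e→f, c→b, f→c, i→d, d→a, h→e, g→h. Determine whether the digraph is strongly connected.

There is no directed path from d to e, so the graph is not strongly connected.

No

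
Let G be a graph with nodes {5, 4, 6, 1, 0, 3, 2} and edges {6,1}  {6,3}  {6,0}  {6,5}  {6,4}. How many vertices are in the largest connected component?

6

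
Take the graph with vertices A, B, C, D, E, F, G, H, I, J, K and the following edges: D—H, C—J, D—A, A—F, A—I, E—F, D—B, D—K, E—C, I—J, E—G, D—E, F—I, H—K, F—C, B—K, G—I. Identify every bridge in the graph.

The edges on the cycle D-B-K-D are not bridges since each lies on that cycle.
Every edge lies on some cycle, so there are no bridges.

none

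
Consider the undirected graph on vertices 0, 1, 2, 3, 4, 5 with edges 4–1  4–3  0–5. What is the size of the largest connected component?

3

2 is isolated — a component by itself.
Starting from 0 we can reach 0, 5. That is one component of size 2.
Starting from 1 we can reach 1, 3, 4. That is one component of size 3.
The largest has 3 vertices.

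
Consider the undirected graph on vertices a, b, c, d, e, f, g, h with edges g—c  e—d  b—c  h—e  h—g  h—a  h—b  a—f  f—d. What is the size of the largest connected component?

Starting from a we can reach a, b, c, d, e, f, g, h. That is one component of size 8.
The largest has 8 vertices.

8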